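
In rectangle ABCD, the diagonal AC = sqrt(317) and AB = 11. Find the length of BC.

b = sqrt(d^2 - a^2) = sqrt(317 - 121) = sqrt(196) = 14

14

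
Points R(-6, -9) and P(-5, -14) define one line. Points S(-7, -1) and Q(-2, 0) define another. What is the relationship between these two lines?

Slope of line 1: m1 = (-14 - -9)/(-5 - -6) = -5/1 = -5
Slope of line 2: m2 = (0 - -1)/(-2 - -7) = 1/5 = 1/5
m1 * m2 = -1, so perpendicular.

Perpendicular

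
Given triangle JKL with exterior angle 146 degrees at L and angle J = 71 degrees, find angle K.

The exterior angle theorem states that an exterior angle equals the sum of the two non-adjacent interior angles.
So 146 = 71 + angle K, which gives angle K = 146 - 71 = 75 degrees.

75 degrees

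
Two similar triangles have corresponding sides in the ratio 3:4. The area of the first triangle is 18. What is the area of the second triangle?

For similar figures, the area ratio equals the square of the side ratio.
Side ratio (the first triangle to the second triangle) = 3:4, so area ratio = 3^2:4^2 = 9:16.
If the area of the first triangle is 18, then the area of the second triangle = 18 * (16/9) = 32.

32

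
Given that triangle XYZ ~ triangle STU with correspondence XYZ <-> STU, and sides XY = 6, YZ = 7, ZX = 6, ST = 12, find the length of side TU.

k = 12/6 = 2. TU = 2 * 7 = 14.

14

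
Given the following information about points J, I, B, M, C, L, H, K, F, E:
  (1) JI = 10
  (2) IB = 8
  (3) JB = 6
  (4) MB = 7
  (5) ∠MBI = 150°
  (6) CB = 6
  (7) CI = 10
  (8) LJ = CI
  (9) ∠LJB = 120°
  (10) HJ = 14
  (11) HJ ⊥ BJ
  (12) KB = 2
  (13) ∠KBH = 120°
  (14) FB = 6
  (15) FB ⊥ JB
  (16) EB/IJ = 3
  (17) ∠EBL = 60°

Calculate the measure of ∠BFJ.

Step 1: By the law of cosines on triangle FBJ: FJ² = 6² + 6² − 2·6·6·cos(90°) = 72, so FJ = 6·√2.
Step 2: By the inverse law of cosines on triangle BFJ: cos(∠BFJ) = (6² + (6·√2)² − 6²) / (2·6·6·√2) = 72/101.82 = 0.7071, so ∠BFJ = 45°.

Therefore, the measure of angle ∠BFJ = 45°.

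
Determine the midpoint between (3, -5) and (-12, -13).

The midpoint is the point halfway along the segment.
Move half the horizontal distance: 3 + (-12 - 3)/2 = 3 + -15/2 = -9/2
Move half the vertical distance: -5 + (-13 - -5)/2 = -5 + -8/2 = -9
Midpoint = (-9/2, -9)

(-9/2, -9)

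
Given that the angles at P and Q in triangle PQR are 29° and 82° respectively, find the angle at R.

angle R = 180 - 29 - 82 = 69 degrees.

69 degrees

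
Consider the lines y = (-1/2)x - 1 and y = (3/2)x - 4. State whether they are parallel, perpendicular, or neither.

Slope of line 1: m1 = -1/2
Slope of line 2: m2 = 3/2
m1 != m2 (-1/2 != 3/2), so not parallel.
m1 * m2 = (-1/2) * (3/2) = -3/4 != -1, so not perpendicular.
The lines are neither parallel nor perpendicular.

Neither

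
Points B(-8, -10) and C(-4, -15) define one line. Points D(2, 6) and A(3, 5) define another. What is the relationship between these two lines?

Slope of line 1: m1 = (-15 - -10)/(-4 - -8) = -5/4 = -5/4
Slope of line 2: m2 = (5 - 6)/(3 - 2) = -1/1 = -1
m1 != m2 (-5/4 != -1), so not parallel.
m1 * m2 = (-5/4) * (-1) = 5/4 != -1, so not perpendicular.
The lines are neither parallel nor perpendicular.

Neither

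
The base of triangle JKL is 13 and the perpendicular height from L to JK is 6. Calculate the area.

A triangle's area is half the area of a rectangle with the same base and height.
Area = (1/2) * 13 * 6 = 39.

39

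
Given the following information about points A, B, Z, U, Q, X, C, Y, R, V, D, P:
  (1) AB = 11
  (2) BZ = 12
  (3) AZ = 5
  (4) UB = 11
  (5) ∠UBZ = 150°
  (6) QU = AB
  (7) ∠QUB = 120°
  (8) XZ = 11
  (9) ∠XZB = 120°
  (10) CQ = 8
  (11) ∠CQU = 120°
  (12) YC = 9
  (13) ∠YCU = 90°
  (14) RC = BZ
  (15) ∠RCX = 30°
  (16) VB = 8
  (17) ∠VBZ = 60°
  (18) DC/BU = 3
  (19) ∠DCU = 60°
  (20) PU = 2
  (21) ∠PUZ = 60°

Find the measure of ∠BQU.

From the given relations: QU = AB = 11.
Step 1: By the law of cosines on triangle QUB: QB² = 11² + 11² − 2·11·11·cos(120°) = 363, so QB = 11·√3.
Step 2: By the inverse law of cosines on triangle BQU: cos(∠BQU) = ((11·√3)² + 11² − 11²) / (2·11·√3·11) = 363/419.16 = 0.866, so ∠BQU = 30°.

Therefore, the measure of angle ∠BQU = 30°.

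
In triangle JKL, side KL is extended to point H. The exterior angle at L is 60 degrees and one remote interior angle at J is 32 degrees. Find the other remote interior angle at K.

angle K = 60 - 32 = 28 degrees (exterior angle theorem).

28 degrees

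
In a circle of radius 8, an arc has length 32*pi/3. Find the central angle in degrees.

θ = 360 × 32*pi/3 / (2π × 8) = 240° (rearranging arc length formula).

240°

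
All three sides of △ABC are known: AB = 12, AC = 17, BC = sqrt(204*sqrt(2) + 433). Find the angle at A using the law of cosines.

By the inverse law of cosines: cos(A) = (AB² + AC² - BC²) / (2 × AB × AC)
cos(A) = (12² + 17² - (sqrt(204*sqrt(2) + 433))²) / (2 × 12 × 17)
cos(A) = (144 + 289 - (204*sqrt(2) + 433)) / 408
cos(A) = -sqrt(2)/2
A = arccos(-sqrt(2)/2) = 135°

135°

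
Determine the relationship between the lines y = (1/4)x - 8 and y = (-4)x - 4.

Slope of line 1: m1 = 1/4
Slope of line 2: m2 = -4
m1 * m2 = -1, so perpendicular.

Perpendicular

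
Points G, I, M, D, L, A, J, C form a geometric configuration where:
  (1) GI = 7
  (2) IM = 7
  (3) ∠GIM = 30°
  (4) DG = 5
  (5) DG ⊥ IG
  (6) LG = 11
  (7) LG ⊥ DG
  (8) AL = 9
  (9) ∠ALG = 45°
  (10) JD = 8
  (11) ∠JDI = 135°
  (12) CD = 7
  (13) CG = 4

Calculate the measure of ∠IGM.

Step 1: By the law of cosines on triangle GIM: GM² = 7² + 7² − 2·7·7·cos(30°) = 13.13, so GM ≈ 3.62.
Step 2: By the inverse law of cosines on triangle IGM: cos(∠IGM) = (7² + 3.62² − 7²) / (2·7·3.62) = 13.13/50.73 = 0.2588, so ∠IGM = 75°.

Therefore, the measure of angle ∠IGM = 75°.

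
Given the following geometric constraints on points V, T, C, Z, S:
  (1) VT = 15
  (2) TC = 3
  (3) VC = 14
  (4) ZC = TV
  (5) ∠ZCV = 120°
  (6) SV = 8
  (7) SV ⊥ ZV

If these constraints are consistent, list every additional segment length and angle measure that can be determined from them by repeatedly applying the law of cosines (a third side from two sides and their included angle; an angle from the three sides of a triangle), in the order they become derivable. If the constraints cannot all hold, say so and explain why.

The constraints are consistent. Derivable facts, in order:
After 1 step:
- VZ ≈ 25.12
- ∠CTV = 65.03°
- ∠CVT = 11.2°
- ∠TCV = 103.77°
After 2 steps:
- ZS ≈ 26.36
- ∠CVZ = 31.14°
- ∠CZV = 28.86°
After 3 steps:
- ∠SZV = 17.67°
- ∠VSZ = 72.33°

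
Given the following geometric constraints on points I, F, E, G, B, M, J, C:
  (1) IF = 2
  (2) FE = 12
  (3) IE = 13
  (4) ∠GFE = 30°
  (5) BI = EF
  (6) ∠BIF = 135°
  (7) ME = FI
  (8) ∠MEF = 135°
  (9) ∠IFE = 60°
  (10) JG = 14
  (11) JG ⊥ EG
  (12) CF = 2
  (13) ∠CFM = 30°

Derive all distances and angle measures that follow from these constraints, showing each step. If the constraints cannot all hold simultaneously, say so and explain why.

These constraints are not satisfiable: (1), (2) and (3) fix all three sides of triangle IFE, so by the law of cosines cos(∠IFE) = (2² + 12² − 13²) / (2·2·12) = -0.4375, i.e. ∠IFE ≈ 115.94°, which contradicts (9) ∠IFE = 60°. No planar figure meets all of them, so nothing further can be derived.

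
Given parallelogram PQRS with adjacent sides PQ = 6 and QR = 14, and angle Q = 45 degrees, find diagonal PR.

Using the law of cosines:
d^2 = 6^2 + 14^2 - 2(6)(14)cos(45 degrees)
d^2 = 36 + 196 - 168*sqrt(2)/2
d^2 = 232 - 84*sqrt(2)
d = 2*sqrt(58 - 21*sqrt(2))

2*sqrt(58 - 21*sqrt(2))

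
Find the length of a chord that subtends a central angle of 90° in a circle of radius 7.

Chord length = 2r sin(θ/2)
= 2 × 7 × sin(90°/2)
= 2 × 7 × sin(45°)
= 7*sqrt(2)

7*sqrt(2)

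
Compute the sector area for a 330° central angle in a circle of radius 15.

Sector area = π(15²)(11/12) = 825*pi/4

825*pi/4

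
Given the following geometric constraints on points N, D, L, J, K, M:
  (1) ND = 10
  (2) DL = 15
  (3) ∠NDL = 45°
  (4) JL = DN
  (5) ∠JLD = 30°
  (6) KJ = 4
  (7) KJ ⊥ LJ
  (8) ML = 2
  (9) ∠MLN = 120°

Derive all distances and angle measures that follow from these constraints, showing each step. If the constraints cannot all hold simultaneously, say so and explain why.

The constraints are consistent.

From the given relations:
  JL = DN = 10

Step 1: From ND = 10, DL = 15, and ∠NDL = 45°, by the law of cosines:
  NL² = ND² + DL² - 2·ND·DL·cos(45°) = 100 + 225 - 212.1 = 112.9
  NL ≈ 10.62

Step 2: From DL = 15, LJ = 10, and ∠DLJ = 30°, by the law of cosines:
  DJ² = DL² + LJ² - 2·DL·LJ·cos(30°) = 225 + 100 - 259.8 = 65.19
  DJ ≈ 8.07

Step 3: From LJ = 10, JK = 4, and ∠LJK = 90°, by the law of cosines:
  LK² = LJ² + JK² - 2·LJ·JK·cos(90°) = 100 + 16 - 0 = 116
  LK = 2·√29

Step 4: From NL = 10.62, LM = 2, and ∠NLM = 120°, by the law of cosines:
  NM² = NL² + LM² - 2·NL·LM·cos(120°) = 112.9 + 4 + 21.25 = 138.1
  NM ≈ 11.75

Step 5: From ND = 10, NL = 10.62, DL = 15, by the inverse law of cosines:
  cos(∠DNL) = (ND² + NL² - DL²) / (2·ND·NL)
  ∠DNL = 93.27°

Step 6: From DJ = 8.07, DL = 15, JL = 10, by the inverse law of cosines:
  cos(∠JDL) = (DJ² + DL² - JL²) / (2·DJ·DL)
  ∠JDL = 38.26°

Step 7: From LD = 15, LN = 10.62, DN = 10, by the inverse law of cosines:
  cos(∠DLN) = (LD² + LN² - DN²) / (2·LD·LN)
  ∠DLN = 41.73°

Step 8: From LJ = 10, LK = 2·√29, JK = 4, by the inverse law of cosines:
  cos(∠JLK) = (LJ² + LK² - JK²) / (2·LJ·LK)
  ∠JLK = 21.8°

Step 9: From JD = 8.07, JL = 10, DL = 15, by the inverse law of cosines:
  cos(∠DJL) = (JD² + JL² - DL²) / (2·JD·JL)
  ∠DJL = 111.74°

Step 10: From KJ = 4, KL = 2·√29, JL = 10, by the inverse law of cosines:
  cos(∠JKL) = (KJ² + KL² - JL²) / (2·KJ·KL)
  ∠JKL = 68.2°

Step 11: From NL = 10.62, NM = 11.75, LM = 2, by the inverse law of cosines:
  cos(∠LNM) = (NL² + NM² - LM²) / (2·NL·NM)
  ∠LNM = 8.48°

Step 12: From ML = 2, MN = 11.75, LN = 10.62, by the inverse law of cosines:
  cos(∠LMN) = (ML² + MN² - LN²) / (2·ML·MN)
  ∠LMN = 51.52°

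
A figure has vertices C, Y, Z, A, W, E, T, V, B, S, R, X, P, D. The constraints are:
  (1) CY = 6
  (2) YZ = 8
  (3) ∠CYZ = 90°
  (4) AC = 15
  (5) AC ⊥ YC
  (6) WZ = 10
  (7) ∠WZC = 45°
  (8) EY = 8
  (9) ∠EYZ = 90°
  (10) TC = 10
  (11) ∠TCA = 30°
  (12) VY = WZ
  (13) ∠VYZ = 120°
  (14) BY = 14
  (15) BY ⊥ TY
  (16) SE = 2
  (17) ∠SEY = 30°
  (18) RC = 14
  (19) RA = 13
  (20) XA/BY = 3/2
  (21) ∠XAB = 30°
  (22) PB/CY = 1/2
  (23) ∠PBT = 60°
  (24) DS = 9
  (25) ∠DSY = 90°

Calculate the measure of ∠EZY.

Step 1: By the law of cosines on triangle ZYE: ZE² = 8² + 8² − 2·8·8·cos(90°) = 128, so ZE = 8·√2.
Step 2: By the inverse law of cosines on triangle EZY: cos(∠EZY) = ((8·√2)² + 8² − 8²) / (2·8·√2·8) = 128/181.02 = 0.7071, so ∠EZY = 45°.

Therefore, the measure of angle ∠EZY = 45°.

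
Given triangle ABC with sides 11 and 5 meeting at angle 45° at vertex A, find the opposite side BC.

Law of cosines: BC^2 = 11^2 + 5^2 - 2(11)(5)cos(45°) = 146 - 55*sqrt(2), so BC = sqrt(146 - 55*sqrt(2)).

sqrt(146 - 55*sqrt(2))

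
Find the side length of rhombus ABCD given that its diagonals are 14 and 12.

Half-diagonals are 7 and 6. side = sqrt(7^2 + 6^2) = sqrt(85)

sqrt(85)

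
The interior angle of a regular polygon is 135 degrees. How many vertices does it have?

Each interior angle of a regular n-gon is (n - 2) * 180 / n.
Setting this equal to 135:
(n - 2) * 180 / n = 135
Each exterior angle = 180 - 135 = 45 degrees.
Since exterior angles sum to 360: n = 360 / 45 = 8.

8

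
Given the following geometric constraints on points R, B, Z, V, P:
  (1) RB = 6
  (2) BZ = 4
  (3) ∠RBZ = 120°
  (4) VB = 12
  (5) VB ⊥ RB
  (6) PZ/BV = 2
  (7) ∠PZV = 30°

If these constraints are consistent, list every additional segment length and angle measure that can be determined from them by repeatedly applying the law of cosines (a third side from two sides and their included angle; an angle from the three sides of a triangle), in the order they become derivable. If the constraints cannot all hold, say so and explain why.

The constraints are consistent. Derivable facts, in order:
After 1 step:
- RV = 6·√5
- RZ = 2·√19
After 2 steps:
- ∠BRV = 63.43°
- ∠BRZ = 23.41°
- ∠BVR = 26.57°
- ∠BZR = 36.59°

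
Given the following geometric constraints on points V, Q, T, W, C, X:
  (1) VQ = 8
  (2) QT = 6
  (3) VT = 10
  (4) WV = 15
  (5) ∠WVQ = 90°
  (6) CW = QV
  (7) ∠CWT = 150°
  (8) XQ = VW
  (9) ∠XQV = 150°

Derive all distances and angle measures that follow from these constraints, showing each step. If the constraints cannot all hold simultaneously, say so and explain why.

The constraints are consistent.

From the given relations:
  CW = QV = 8
  XQ = VW = 15

Step 1: From VQ = 8, QX = 15, and ∠VQX = 150°, by the law of cosines:
  VX² = VQ² + QX² - 2·VQ·QX·cos(150°) = 64 + 225 + 207.8 = 496.8
  VX ≈ 22.29

Step 2: From QV = 8, VW = 15, and ∠QVW = 90°, by the law of cosines:
  QW² = QV² + VW² - 2·QV·VW·cos(90°) = 64 + 225 - 0 = 289
  QW = 17

Step 3: From VQ = 8, VT = 10, QT = 6, by the inverse law of cosines:
  cos(∠QVT) = (VQ² + VT² - QT²) / (2·VQ·VT)
  ∠QVT = 36.87°

Step 4: From QT = 6, QV = 8, TV = 10, by the inverse law of cosines:
  cos(∠TQV) = (QT² + QV² - TV²) / (2·QT·QV)
  ∠TQV = 90°

Step 5: From TQ = 6, TV = 10, QV = 8, by the inverse law of cosines:
  cos(∠QTV) = (TQ² + TV² - QV²) / (2·TQ·TV)
  ∠QTV = 53.13°

Step 6: From VQ = 8, VX = 22.29, QX = 15, by the inverse law of cosines:
  cos(∠QVX) = (VQ² + VX² - QX²) / (2·VQ·VX)
  ∠QVX = 19.66°

Step 7: From QV = 8, QW = 17, VW = 15, by the inverse law of cosines:
  cos(∠VQW) = (QV² + QW² - VW²) / (2·QV·QW)
  ∠VQW = 61.93°

Step 8: From WQ = 17, WV = 15, QV = 8, by the inverse law of cosines:
  cos(∠QWV) = (WQ² + WV² - QV²) / (2·WQ·WV)
  ∠QWV = 28.07°

Step 9: From XQ = 15, XV = 22.29, QV = 8, by the inverse law of cosines:
  cos(∠QXV) = (XQ² + XV² - QV²) / (2·XQ·XV)
  ∠QXV = 10.34°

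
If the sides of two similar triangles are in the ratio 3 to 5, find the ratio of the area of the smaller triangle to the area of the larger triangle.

The ratio of areas of similar triangles equals the square of the side ratio.
Side ratio = 3:5
Area ratio = (3/5)^2 = 9/25 = 9:25

9:25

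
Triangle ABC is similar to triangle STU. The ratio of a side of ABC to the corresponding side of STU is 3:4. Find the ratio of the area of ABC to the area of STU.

The ratio of areas of similar triangles equals the square of the side ratio.
Side ratio = 3:4
Area ratio = (3/4)^2 = 9/16 = 9:16

9:16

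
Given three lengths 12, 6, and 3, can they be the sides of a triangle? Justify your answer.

The longest side is 12. The other two sides sum to 3 + 6 = 9.
Since 9 ≤ 12, the two shorter sides cannot reach around to close the triangle.

No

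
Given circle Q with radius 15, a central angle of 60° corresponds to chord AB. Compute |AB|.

Chord = 2(15) sin(30°) = 15

15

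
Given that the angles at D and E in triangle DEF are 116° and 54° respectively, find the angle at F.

By the triangle angle sum property, the three interior angles of any triangle add up to 180°.
We know angle D = 116° and angle E = 54°, so their sum is 170°.
Therefore angle F = 180° - 170° = 10°.

10 degrees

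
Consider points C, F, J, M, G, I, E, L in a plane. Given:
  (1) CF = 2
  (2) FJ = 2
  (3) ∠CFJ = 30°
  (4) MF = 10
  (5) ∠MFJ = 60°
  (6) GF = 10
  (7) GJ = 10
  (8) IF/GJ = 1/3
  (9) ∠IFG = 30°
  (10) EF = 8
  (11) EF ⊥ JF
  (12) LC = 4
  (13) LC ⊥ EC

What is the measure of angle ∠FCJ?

Step 1: By the law of cosines on triangle CFJ: CJ² = 2² + 2² − 2·2·2·cos(30°) = 1.07, so CJ ≈ 1.04.
Step 2: By the inverse law of cosines on triangle FCJ: cos(∠FCJ) = (2² + 1.04² − 2²) / (2·2·1.04) = 1.07/4.14 = 0.2588, so ∠FCJ = 75°.

Therefore, the measure of angle ∠FCJ = 75°.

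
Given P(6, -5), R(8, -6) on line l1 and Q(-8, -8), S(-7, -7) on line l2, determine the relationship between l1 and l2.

Slope of line 1: m1 = (-6 - -5)/(8 - 6) = -1/2 = -1/2
Slope of line 2: m2 = (-7 - -8)/(-7 - -8) = 1/1 = 1
For parallel lines we need equal slopes: -1/2 != 1.
For perpendicular lines we need m1*m2 = -1: (-1/2)(1) = -1/2 != -1.
Since neither condition holds, the lines are neither parallel nor perpendicular.

Neither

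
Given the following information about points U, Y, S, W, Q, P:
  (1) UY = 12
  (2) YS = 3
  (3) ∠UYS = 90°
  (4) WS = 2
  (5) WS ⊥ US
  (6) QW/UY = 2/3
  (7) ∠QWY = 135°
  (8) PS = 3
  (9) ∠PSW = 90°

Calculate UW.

Step 1: By the law of cosines on triangle UYS: US² = 12² + 3² − 2·12·3·cos(90°) = 153, so US = 3·√17.
Step 2: By the law of cosines on triangle USW: UW² = (3·√17)² + 2² − 2·3·√17·2·cos(90°) = 157, so UW = √157.

Therefore, the length of UW = √157.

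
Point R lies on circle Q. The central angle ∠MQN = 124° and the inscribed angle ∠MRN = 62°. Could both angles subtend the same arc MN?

By the inscribed angle theorem, if both angles subtend the same arc, the inscribed angle must be half the central angle.
Half of 124° = 62°, which equals the given inscribed angle of 62°.
Therefore, yes, they correspond to the same arc.

Yes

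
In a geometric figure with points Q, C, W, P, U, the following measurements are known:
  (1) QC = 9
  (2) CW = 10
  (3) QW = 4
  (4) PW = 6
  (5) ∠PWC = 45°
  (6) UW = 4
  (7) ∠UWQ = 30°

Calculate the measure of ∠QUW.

Step 1: By the law of cosines on triangle UWQ: UQ² = 4² + 4² − 2·4·4·cos(30°) = 4.29, so UQ ≈ 2.07.
Step 2: By the inverse law of cosines on triangle QUW: cos(∠QUW) = (2.07² + 4² − 4²) / (2·2.07·4) = 4.29/16.56 = 0.2588, so ∠QUW = 75°.

Therefore, the measure of angle ∠QUW = 75°.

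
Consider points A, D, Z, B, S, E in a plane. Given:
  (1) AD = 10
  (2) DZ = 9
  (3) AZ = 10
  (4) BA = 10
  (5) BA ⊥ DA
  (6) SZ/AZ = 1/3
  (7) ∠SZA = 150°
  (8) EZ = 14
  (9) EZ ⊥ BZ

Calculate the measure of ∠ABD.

Step 1: By the law of cosines on triangle BAD: BD² = 10² + 10² − 2·10·10·cos(90°) = 200, so BD = 10·√2.
Step 2: By the inverse law of cosines on triangle ABD: cos(∠ABD) = (10² + (10·√2)² − 10²) / (2·10·10·√2) = 200/282.84 = 0.7071, so ∠ABD = 45°.

Therefore, the measure of angle ∠ABD = 45°.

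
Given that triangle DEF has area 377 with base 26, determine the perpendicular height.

Area = (1/2) * base * height
height = 2 * Area / base
height = 2 * 377 / 26
height = 754 / 26
height = 29

29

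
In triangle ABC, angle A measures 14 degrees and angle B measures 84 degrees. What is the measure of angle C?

angle C = 180 - 14 - 84 = 82 degrees.

82 degrees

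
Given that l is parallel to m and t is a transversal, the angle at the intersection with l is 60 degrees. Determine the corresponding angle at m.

When a transversal crosses parallel lines, angles in the same position at each intersection are called corresponding angles.
These are always equal, so the answer is 60 degrees.

60 degrees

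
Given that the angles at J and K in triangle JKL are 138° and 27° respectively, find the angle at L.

The interior angles sum to 180°: angle L = 180 - 138 - 27 = 15°.
The triangle is obtuse (angles 138°, 27°, 15°).

15 degrees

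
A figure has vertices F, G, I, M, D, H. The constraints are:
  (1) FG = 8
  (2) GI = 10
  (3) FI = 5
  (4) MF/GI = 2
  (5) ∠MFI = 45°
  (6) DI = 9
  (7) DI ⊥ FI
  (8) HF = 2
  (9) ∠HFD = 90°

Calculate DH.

Step 1: By the law of cosines on triangle FID: FD² = 5² + 9² − 2·5·9·cos(90°) = 106, so FD = √106.
Step 2: By the law of cosines on triangle DFH: DH² = √106² + 2² − 2·√106·2·cos(90°) = 110, so DH = √110.

Therefore, the length of DH = √110.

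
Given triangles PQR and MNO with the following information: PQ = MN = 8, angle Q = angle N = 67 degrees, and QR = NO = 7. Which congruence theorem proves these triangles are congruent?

Consider the given information: PQ = MN = 8, angle Q = angle N = 67 degrees, and QR = NO = 7
This is not SSS or ASA: SSS requires all three pairs of sides, but we don't have that. ASA requires two angles and the side between them.
The correct criterion is SAS. Two pairs of corresponding sides and the included angle are equal (Side-Angle-Side).

SAS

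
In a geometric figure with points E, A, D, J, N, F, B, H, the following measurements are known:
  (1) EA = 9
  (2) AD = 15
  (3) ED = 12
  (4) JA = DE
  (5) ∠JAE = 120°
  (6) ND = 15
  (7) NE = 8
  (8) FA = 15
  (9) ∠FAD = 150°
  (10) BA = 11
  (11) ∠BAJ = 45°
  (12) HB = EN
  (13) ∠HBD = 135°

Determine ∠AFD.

Step 1: By the law of cosines on triangle FAD: FD² = 15² + 15² − 2·15·15·cos(150°) = 839.71, so FD ≈ 28.98.
Step 2: By the inverse law of cosines on triangle AFD: cos(∠AFD) = (15² + 28.98² − 15²) / (2·15·28.98) = 839.71/869.33 = 0.9659, so ∠AFD = 15°.

Therefore, the measure of angle ∠AFD = 15°.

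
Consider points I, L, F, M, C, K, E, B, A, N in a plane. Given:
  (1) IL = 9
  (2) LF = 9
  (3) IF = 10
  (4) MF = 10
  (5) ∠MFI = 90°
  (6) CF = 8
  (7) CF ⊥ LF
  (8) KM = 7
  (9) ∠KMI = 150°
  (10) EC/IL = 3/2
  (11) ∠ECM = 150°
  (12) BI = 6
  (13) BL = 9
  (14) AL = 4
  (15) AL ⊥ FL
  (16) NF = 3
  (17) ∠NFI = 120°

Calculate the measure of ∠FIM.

Step 1: By the law of cosines on triangle IFM: IM² = 10² + 10² − 2·10·10·cos(90°) = 200, so IM = 10·√2.
Step 2: By the inverse law of cosines on triangle FIM: cos(∠FIM) = (10² + (10·√2)² − 10²) / (2·10·10·√2) = 200/282.84 = 0.7071, so ∠FIM = 45°.

Therefore, the measure of angle ∠FIM = 45°.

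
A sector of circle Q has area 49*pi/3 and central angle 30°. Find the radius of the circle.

The sector covers 30°/360° = 1/12 of the full circle.
Full circle area = 49*pi/3 / 1/12 = 196*pi.
Since full area = πr², we get r² = 196*pi/π = 196, so r = 14.

14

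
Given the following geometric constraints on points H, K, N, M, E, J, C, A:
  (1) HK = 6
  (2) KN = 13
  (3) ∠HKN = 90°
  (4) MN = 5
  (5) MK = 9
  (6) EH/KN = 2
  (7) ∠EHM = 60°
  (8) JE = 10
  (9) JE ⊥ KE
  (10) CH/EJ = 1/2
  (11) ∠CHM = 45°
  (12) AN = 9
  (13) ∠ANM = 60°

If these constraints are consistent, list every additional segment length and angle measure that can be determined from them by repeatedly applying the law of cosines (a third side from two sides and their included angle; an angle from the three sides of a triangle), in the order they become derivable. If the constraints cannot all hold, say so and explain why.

The constraints are consistent. Derivable facts, in order:
After 1 step:
- HN ≈ 14.32
- MA = √61
- ∠KMN = 134.43°
- ∠KNM = 29.63°
- ∠MKN = 15.94°
After 2 steps:
- ∠AMN = 86.33°
- ∠HNK = 24.78°
- ∠KHN = 65.22°
- ∠MAN = 33.67°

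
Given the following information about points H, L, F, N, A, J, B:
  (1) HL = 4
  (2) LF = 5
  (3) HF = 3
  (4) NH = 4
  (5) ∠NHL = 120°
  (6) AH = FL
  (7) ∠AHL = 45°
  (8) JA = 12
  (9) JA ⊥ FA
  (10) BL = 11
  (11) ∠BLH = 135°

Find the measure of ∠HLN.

Step 1: By the law of cosines on triangle LHN: LN² = 4² + 4² − 2·4·4·cos(120°) = 48, so LN = 4·√3.
Step 2: By the inverse law of cosines on triangle HLN: cos(∠HLN) = (4² + (4·√3)² − 4²) / (2·4·4·√3) = 48/55.43 = 0.866, so ∠HLN = 30°.

Therefore, the measure of angle ∠HLN = 30°.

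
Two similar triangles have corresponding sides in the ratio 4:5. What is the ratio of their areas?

Area ratio = (side ratio)^2 = (4/5)^2 = 16:25.

16:25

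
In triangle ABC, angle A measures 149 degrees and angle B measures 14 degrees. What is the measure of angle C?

Let angle C = x. Then 149 + 14 + x = 180.
x = 180 - 163 = 17 degrees.

17 degrees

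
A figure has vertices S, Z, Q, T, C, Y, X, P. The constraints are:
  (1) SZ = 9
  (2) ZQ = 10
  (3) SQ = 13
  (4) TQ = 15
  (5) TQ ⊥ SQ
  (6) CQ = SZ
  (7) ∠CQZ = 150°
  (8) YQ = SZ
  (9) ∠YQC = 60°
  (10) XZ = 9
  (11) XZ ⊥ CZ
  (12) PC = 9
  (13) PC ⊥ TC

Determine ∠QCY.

From the given relations: CQ = SZ = 9; YQ = SZ = 9.
Step 1: By the law of cosines on triangle CQY: CY² = 9² + 9² − 2·9·9·cos(60°) = 81, so CY = 9.
Step 2: By the inverse law of cosines on triangle QCY: cos(∠QCY) = (9² + 9² − 9²) / (2·9·9) = 81/162 = 0.5, so ∠QCY = 60°.

Therefore, the measure of angle ∠QCY = 60°.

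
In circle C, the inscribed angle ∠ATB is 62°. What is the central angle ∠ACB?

Central angle = 2 × 62° = 124° (inscribed angle theorem).

124°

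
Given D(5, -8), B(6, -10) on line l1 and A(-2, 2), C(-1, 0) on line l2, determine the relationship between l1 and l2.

Slope of line 1: m1 = (-10 - -8)/(6 - 5) = -2/1 = -2
Slope of line 2: m2 = (0 - 2)/(-1 - -2) = -2/1 = -2
Two lines are parallel if and only if they have equal slopes (or both are vertical).
Here m1 = m2 = -2, confirming the lines are parallel.

Parallel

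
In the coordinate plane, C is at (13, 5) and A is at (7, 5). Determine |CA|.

d = sqrt((-6)^2 + (0)^2) = sqrt(36) = 6

6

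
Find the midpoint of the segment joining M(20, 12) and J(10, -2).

The midpoint is the average of the coordinates:
x: (20 + 10)/2 = 15
y: (12 + -2)/2 = 5
Midpoint = (15, 5)

(15, 5)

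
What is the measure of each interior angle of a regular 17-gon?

Each interior angle of a regular n-gon is (n - 2) * 180 / n.
For n = 17: (17 - 2) * 180 / 17 = 2700/17 = 2700/17 degrees.

2700/17 degrees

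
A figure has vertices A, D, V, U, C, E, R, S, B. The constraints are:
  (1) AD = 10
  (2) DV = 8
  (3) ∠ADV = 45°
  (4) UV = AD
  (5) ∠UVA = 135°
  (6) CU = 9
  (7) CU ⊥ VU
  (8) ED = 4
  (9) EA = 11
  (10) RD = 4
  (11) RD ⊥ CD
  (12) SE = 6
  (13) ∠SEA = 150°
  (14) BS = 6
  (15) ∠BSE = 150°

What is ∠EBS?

Step 1: By the law of cosines on triangle BSE: BE² = 6² + 6² − 2·6·6·cos(150°) = 134.35, so BE ≈ 11.59.
Step 2: By the inverse law of cosines on triangle EBS: cos(∠EBS) = (11.59² + 6² − 6²) / (2·11.59·6) = 134.35/139.09 = 0.9659, so ∠EBS = 15°.

Therefore, the measure of angle ∠EBS = 15°.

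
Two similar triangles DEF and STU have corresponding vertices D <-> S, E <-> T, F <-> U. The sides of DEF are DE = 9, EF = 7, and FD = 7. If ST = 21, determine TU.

Since the triangles are similar, the ratio of corresponding sides is constant.
Scale factor k = ST / DE = 21 / 9 = 7/3
TU = k * EF = 7/3 * 7 = 49/3

49/3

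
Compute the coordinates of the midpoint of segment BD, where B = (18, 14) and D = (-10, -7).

The midpoint is the point halfway along the segment.
Move half the horizontal distance: 18 + (-10 - 18)/2 = 18 + -28/2 = 4
Move half the vertical distance: 14 + (-7 - 14)/2 = 14 + -21/2 = 7/2
Midpoint = (4, 7/2)

(4, 7/2)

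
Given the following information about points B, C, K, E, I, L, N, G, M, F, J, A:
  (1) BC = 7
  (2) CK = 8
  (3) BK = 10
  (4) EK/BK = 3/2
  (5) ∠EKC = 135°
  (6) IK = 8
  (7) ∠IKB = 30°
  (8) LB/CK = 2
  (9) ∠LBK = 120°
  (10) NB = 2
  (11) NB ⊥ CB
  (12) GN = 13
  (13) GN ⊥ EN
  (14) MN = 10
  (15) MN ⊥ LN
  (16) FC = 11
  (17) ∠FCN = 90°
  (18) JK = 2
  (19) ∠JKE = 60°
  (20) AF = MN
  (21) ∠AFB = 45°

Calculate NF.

Step 1: By the law of cosines on triangle CBN: CN² = 7² + 2² − 2·7·2·cos(90°) = 53, so CN = √53.
Step 2: By the law of cosines on triangle NCF: NF² = √53² + 11² − 2·√53·11·cos(90°) = 174, so NF = √174.

Therefore, the length of NF = √174.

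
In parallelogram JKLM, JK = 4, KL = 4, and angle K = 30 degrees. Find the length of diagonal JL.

Using the law of cosines:
d^2 = 4^2 + 4^2 - 2(4)(4)cos(30 degrees)
d^2 = 16 + 16 - 32*sqrt(3)/2
d^2 = 32 - 16*sqrt(3)
d = 4*sqrt(2 - sqrt(3))

4*sqrt(2 - sqrt(3))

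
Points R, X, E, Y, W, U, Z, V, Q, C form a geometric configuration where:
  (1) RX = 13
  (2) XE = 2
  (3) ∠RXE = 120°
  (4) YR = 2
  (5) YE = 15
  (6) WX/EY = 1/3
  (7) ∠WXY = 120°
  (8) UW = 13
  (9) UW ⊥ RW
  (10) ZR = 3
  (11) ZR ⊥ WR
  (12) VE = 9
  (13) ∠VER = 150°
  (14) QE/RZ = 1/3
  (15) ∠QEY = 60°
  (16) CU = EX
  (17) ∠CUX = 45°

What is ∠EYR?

Step 1: By the law of cosines on triangle EXR: ER² = 2² + 13² − 2·2·13·cos(120°) = 199, so ER = √199.
Step 2: By the inverse law of cosines on triangle EYR: cos(∠EYR) = (15² + 2² − √199²) / (2·15·2) = 30/60 = 0.5, so ∠EYR = 60°.

Therefore, the measure of angle ∠EYR = 60°.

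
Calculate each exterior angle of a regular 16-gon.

Each exterior angle of a regular n-gon is 360 / n.
For n = 16: 360 / 16 = 45/2 degrees.

45/2 degrees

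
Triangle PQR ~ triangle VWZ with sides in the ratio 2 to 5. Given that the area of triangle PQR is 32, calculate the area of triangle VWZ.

Area ratio = (2/5)^2 = 4/25. Area of VWZ = 32 * 25/4 = 200.

200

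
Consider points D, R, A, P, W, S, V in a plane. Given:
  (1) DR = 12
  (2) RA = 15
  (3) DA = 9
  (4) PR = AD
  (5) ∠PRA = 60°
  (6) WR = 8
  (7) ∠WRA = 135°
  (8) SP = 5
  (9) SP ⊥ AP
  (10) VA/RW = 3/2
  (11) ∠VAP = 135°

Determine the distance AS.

From the given relations: PR = AD = 9.
Step 1: By the law of cosines on triangle PRA: PA² = 9² + 15² − 2·9·15·cos(60°) = 171, so PA = 3·√19.
Step 2: By the law of cosines on triangle APS: AS² = (3·√19)² + 5² − 2·3·√19·5·cos(90°) = 196, so AS = 14.

Therefore, the length of AS = 14.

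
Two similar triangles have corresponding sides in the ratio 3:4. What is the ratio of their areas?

Area scales with the square of linear dimensions. If every length is multiplied by 3/4, then the area is multiplied by (3/4)^2 = 9/16.
The area ratio is 9:16.

9:16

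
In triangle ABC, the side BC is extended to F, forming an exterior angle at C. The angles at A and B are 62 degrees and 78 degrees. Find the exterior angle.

The interior angle at C is 180 - 62 - 78 = 40 degrees.
The exterior angle and interior angle at C are supplementary:
Exterior angle = 180 - 40 = 140 degrees.

140 degrees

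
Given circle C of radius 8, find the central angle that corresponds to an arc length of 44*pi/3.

Arc length L = 2πr × θ/360, so θ = 360L / (2πr).
θ = 360 × 44*pi/3 / (2π × 8)
θ = 330°
θ = 330°

330°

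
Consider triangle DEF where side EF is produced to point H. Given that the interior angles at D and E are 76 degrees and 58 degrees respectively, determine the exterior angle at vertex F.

By the exterior angle theorem, an exterior angle of a triangle equals the sum of the two remote interior angles.
Exterior angle = angle D + angle E
Exterior angle = 76 + 58 = 134 degrees

134 degrees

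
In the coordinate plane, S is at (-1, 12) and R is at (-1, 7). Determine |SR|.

d = sqrt((0)^2 + (-5)^2) = sqrt(25) = 5

5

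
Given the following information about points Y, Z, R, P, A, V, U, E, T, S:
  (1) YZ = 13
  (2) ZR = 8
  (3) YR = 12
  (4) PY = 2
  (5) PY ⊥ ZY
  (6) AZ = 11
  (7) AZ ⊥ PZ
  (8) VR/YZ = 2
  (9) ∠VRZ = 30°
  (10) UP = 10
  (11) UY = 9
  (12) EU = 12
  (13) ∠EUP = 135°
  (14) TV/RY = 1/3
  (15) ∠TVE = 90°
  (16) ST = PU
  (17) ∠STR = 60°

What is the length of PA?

Step 1: By the law of cosines on triangle ZYP: ZP² = 13² + 2² − 2·13·2·cos(90°) = 173, so ZP = √173.
Step 2: By the law of cosines on triangle PZA: PA² = √173² + 11² − 2·√173·11·cos(90°) = 294, so PA = 7·√6.

Therefore, the length of PA = 7·√6.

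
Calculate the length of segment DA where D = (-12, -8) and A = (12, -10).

d = sqrt((24)^2 + (-2)^2) = sqrt(580) = 2*sqrt(145)

2*sqrt(145)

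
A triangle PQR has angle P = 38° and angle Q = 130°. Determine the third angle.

Let angle R = x. Then 38 + 130 + x = 180.
x = 180 - 168 = 12 degrees.

12 degrees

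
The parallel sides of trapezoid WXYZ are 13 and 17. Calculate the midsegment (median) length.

The midsegment (median) of a trapezoid connects the midpoints of the non-parallel sides.
Its length is the average of the two bases: (13 + 17) / 2 = 15.

15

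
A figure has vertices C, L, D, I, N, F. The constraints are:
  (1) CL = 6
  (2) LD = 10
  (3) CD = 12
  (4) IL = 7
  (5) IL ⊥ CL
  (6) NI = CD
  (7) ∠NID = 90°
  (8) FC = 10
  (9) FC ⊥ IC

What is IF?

Step 1: By the law of cosines on triangle CLI: CI² = 6² + 7² − 2·6·7·cos(90°) = 85, so CI = √85.
Step 2: By the law of cosines on triangle ICF: IF² = √85² + 10² − 2·√85·10·cos(90°) = 185, so IF = √185.

Therefore, the length of IF = √185.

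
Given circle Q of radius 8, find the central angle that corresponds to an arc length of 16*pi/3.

The full circumference is 2πr = 16*pi.
The arc is 16*pi/3 / 16*pi = 1/3 of the full circle.
So the central angle = 1/3 × 360° = 120°.

120°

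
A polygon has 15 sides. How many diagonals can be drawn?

Each of the 15 vertices connects to 12 non-adjacent vertices via diagonals.
Total connections = 15 × 12 = 180, but each diagonal is counted twice.
Number of diagonals = 180 / 2 = 90.

90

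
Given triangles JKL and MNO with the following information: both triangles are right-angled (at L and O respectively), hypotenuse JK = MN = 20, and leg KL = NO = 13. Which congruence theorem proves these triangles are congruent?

Consider the given information: both triangles are right-angled (at L and O respectively), hypotenuse JK = MN = 20, and leg KL = NO = 13
This is not SAS or ASA: SAS requires two sides and the included angle between them. ASA requires two angles and the side between them.
The correct criterion is HL. The hypotenuse and one leg of two right triangles are equal (Hypotenuse-Leg).

HL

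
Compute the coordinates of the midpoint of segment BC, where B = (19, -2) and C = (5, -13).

M = ((x₁ + x₂)/2, (y₁ + y₂)/2)
= ((19 + 5)/2, (-2 + -13)/2)
= (24/2, -15/2) = (12, -15/2)

(12, -15/2)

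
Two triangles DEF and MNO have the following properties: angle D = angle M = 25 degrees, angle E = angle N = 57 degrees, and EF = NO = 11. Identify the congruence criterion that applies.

The given information matches AAS: Two pairs of corresponding angles and a non-included side are equal (Angle-Angle-Side).

AAS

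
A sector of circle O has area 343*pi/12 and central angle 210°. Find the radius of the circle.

r² = 360 × 343*pi/12 / (π × 210) = 49, so r = 7.

7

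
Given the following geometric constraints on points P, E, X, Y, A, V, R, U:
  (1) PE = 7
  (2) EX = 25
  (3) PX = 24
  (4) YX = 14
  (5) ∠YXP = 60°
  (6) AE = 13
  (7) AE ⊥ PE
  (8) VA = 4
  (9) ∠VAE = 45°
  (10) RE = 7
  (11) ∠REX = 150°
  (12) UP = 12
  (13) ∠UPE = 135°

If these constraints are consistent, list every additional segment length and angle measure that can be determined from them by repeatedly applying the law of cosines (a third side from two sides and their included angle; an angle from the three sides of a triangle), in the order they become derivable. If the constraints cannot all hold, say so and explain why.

The constraints are consistent. Derivable facts, in order:
After 1 step:
- EU ≈ 17.66
- EV ≈ 10.56
- PA ≈ 14.76
- PY = 2·√109
- XR ≈ 31.26
- ∠EPX = 90°
- ∠EXP = 16.26°
- ∠PEX = 73.74°
After 2 steps:
- ∠AEV = 15.54°
- ∠APE = 61.7°
- ∠AVE = 119.46°
- ∠EAP = 28.3°
- ∠ERX = 23.57°
- ∠EUP = 16.28°
- ∠EXR = 6.43°
- ∠PEU = 28.72°
- ∠PYX = 84.5°
- ∠XPY = 35.5°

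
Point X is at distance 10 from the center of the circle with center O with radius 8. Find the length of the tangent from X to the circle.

The tangent, radius, and line from the external point to the center form a right triangle.
The right angle is where the tangent meets the radius.
By the Pythagorean theorem: tangent² + 8² = 10²
tangent² = 100 - 64 = 36
tangent = 6

6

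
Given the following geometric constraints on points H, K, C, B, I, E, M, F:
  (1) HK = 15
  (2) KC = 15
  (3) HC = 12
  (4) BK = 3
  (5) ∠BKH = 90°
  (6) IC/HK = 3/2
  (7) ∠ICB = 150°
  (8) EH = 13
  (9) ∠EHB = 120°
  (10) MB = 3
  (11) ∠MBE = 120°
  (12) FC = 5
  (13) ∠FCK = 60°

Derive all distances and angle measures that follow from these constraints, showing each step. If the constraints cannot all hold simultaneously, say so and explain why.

The constraints are consistent.

From the given relations:
  IC = 3/2·HK = 3/2·15 ≈ 22.5

Step 1: From HK = 15, KB = 3, and ∠HKB = 90°, by the law of cosines:
  HB² = HK² + KB² - 2·HK·KB·cos(90°) = 225 + 9 - 0 = 234
  HB = 3·√26

Step 2: From KC = 15, CF = 5, and ∠KCF = 60°, by the law of cosines:
  KF² = KC² + CF² - 2·KC·CF·cos(60°) = 225 + 25 - 75 = 175
  KF = 5·√7

Step 3: From HC = 12, HK = 15, CK = 15, by the inverse law of cosines:
  cos(∠CHK) = (HC² + HK² - CK²) / (2·HC·HK)
  ∠CHK = 66.42°

Step 4: From KC = 15, KH = 15, CH = 12, by the inverse law of cosines:
  cos(∠CKH) = (KC² + KH² - CH²) / (2·KC·KH)
  ∠CKH = 47.16°

Step 5: From CH = 12, CK = 15, HK = 15, by the inverse law of cosines:
  cos(∠HCK) = (CH² + CK² - HK²) / (2·CH·CK)
  ∠HCK = 66.42°

Step 6: From BH = 3·√26, HE = 13, and ∠BHE = 120°, by the law of cosines:
  BE² = BH² + HE² - 2·BH·HE·cos(120°) = 234 + 169 + 198.9 = 601.9
  BE ≈ 24.53

Step 7: From HB = 3·√26, HK = 15, BK = 3, by the inverse law of cosines:
  cos(∠BHK) = (HB² + HK² - BK²) / (2·HB·HK)
  ∠BHK = 11.31°

Step 8: From KC = 15, KF = 5·√7, CF = 5, by the inverse law of cosines:
  cos(∠CKF) = (KC² + KF² - CF²) / (2·KC·KF)
  ∠CKF = 19.11°

Step 9: From BH = 3·√26, BK = 3, HK = 15, by the inverse law of cosines:
  cos(∠HBK) = (BH² + BK² - HK²) / (2·BH·BK)
  ∠HBK = 78.69°

Step 10: From FC = 5, FK = 5·√7, CK = 15, by the inverse law of cosines:
  cos(∠CFK) = (FC² + FK² - CK²) / (2·FC·FK)
  ∠CFK = 100.89°

Step 11: From EB = 24.53, BM = 3, and ∠EBM = 120°, by the law of cosines:
  EM² = EB² + BM² - 2·EB·BM·cos(120°) = 601.9 + 9 + 73.6 = 684.5
  EM ≈ 26.16

Step 12: From BE = 24.53, BH = 3·√26, EH = 13, by the inverse law of cosines:
  cos(∠EBH) = (BE² + BH² - EH²) / (2·BE·BH)
  ∠EBH = 27.32°

Step 13: From EB = 24.53, EH = 13, BH = 3·√26, by the inverse law of cosines:
  cos(∠BEH) = (EB² + EH² - BH²) / (2·EB·EH)
  ∠BEH = 32.68°

Step 14: From EB = 24.53, EM = 26.16, BM = 3, by the inverse law of cosines:
  cos(∠BEM) = (EB² + EM² - BM²) / (2·EB·EM)
  ∠BEM = 5.7°

Step 15: From MB = 3, ME = 26.16, BE = 24.53, by the inverse law of cosines:
  cos(∠BME) = (MB² + ME² - BE²) / (2·MB·ME)
  ∠BME = 54.3°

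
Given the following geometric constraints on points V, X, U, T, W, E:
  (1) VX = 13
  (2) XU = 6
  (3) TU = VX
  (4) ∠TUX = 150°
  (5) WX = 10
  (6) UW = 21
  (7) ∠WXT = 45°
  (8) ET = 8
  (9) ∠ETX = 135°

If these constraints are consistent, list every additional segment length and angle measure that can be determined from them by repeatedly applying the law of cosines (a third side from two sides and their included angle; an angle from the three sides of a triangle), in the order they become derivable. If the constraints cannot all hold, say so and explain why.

These constraints are not satisfiable: by the triangle inequality in triangle XUW, (2) XU = 6 and (5) WX = 10 force UW ≤ 6 + 10 = 16, but (6) says UW = 21. No planar figure meets all of them, so nothing further can be derived.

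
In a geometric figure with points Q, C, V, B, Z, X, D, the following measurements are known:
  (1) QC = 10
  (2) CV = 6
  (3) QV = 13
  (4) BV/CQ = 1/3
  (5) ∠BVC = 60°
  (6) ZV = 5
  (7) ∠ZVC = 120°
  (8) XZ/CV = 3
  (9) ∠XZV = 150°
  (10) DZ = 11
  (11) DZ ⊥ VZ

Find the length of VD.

Step 1: By the law of cosines on triangle VZD: VD² = 5² + 11² − 2·5·11·cos(90°) = 146, so VD = √146.

Therefore, the length of VD = √146.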